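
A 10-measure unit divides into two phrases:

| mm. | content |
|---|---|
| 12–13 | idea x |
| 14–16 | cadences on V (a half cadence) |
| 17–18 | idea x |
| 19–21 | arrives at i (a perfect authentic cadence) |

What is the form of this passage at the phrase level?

parallel period

Phrase 1 ends with a half cadence (weaker) and phrase 2 with a perfect authentic cadence (stronger): antecedent + consequent = a period.
The two phrases open with the same material (x / x), so the period is parallel.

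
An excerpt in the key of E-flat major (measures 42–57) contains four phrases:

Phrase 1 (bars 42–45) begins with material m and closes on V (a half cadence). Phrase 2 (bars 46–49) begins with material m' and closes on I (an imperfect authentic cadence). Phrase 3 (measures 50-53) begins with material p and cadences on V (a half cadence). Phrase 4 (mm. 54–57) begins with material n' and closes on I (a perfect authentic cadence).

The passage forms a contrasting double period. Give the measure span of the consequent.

In a double period the first pair of phrases (ending imperfect authentic cadence) is the large antecedent and the second pair (ending perfect authentic cadence) is the large consequent; the consequent is measures 50–57.

measures 50–57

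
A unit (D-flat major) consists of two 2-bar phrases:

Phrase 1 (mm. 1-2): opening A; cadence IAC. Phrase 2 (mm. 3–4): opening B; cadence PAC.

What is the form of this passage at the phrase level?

Phrase 1 ends with an imperfect authentic cadence (weaker) and phrase 2 with a perfect authentic cadence (stronger): antecedent + consequent = a period.
The two phrases open with different material (A / B), so the period is contrasting.

contrasting period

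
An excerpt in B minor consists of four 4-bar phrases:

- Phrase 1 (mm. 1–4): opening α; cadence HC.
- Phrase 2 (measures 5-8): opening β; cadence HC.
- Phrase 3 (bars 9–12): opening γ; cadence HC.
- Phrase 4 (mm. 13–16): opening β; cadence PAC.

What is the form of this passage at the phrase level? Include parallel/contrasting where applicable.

contrasting double period

Four phrases in two halves: the first half (mm. 1–8) ends with a half cadence, the second (bars 9–16) with a perfect authentic cadence — a large antecedent–consequent pair, i.e. a double period.
Phrase 3 begins with different material from phrase 1, making it contrasting.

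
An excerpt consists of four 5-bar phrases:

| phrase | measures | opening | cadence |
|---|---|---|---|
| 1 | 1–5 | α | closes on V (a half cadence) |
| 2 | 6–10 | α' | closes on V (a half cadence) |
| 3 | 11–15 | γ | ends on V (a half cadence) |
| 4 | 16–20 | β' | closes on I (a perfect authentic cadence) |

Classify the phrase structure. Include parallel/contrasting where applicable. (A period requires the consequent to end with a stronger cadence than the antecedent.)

Four phrases in two halves: the first half (bars 1-10) ends with a half cadence, the second (bars 11–20) with a perfect authentic cadence — a large antecedent–consequent pair, i.e. a double period.
Phrase 3 begins with different material from phrase 1, making it contrasting.

contrasting double period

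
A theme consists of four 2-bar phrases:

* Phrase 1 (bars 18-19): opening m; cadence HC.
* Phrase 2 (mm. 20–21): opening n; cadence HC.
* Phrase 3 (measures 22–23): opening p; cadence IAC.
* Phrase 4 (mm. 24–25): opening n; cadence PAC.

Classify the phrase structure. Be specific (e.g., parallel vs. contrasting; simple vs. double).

Four phrases in two halves: the first half (measures 18–21) ends with a half cadence, the second (mm. 22–25) with a perfect authentic cadence — a large antecedent–consequent pair, i.e. a double period.
Phrase 3 begins with different material from phrase 1, making it contrasting.

contrasting double period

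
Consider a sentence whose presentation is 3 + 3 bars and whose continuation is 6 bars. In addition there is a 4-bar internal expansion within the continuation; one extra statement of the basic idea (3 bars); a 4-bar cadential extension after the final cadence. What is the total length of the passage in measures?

Basic sentence: 3 + 3 + 6 = 12 bars.
12 (basic form) + 4 (internal expansion) + 3 (extra statement) + 4 (cadential extension) = 23.

23 measures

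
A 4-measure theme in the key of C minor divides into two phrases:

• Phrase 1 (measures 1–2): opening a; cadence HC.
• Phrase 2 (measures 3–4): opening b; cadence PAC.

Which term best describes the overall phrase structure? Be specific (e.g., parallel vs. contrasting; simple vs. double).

contrasting period

Phrase 1 ends with a half cadence (weaker) and phrase 2 with a perfect authentic cadence (stronger): antecedent + consequent = a period.
The two phrases open with different material (a / b), so the period is contrasting.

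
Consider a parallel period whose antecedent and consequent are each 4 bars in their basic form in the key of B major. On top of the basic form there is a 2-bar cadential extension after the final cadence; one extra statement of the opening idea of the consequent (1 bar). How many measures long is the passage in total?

11 measures

Basic parallel period: 4 + 4 = 8 bars.
8 (basic form) + 2 (cadential extension) + 1 (extra statement) = 11.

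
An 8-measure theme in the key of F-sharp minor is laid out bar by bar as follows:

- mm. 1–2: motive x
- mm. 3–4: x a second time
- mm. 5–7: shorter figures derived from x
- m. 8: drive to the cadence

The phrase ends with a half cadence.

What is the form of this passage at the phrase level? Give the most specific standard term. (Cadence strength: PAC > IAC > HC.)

sentence

Basic idea (mm. 1–2) + its repetition (bars 3–4) form the presentation; fragmentation and cadence (mm. 5–8) form the continuation — the 8-bar whole is a sentence.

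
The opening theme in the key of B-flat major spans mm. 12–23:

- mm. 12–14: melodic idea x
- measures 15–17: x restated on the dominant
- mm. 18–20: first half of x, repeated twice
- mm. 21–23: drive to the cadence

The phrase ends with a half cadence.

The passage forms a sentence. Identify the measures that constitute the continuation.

After the presentation (bars 12–17), the continuation covers the fragmentation through the cadence: bars 18–23.

measures 18–23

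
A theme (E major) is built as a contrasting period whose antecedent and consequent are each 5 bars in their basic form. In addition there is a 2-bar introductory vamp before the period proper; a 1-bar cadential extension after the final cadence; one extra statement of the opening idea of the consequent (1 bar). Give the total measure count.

14 measures

Basic contrasting period: 5 + 5 = 10 bars.
10 (basic form) + 2 (introduction) + 1 (cadential extension) + 1 (extra statement) = 14.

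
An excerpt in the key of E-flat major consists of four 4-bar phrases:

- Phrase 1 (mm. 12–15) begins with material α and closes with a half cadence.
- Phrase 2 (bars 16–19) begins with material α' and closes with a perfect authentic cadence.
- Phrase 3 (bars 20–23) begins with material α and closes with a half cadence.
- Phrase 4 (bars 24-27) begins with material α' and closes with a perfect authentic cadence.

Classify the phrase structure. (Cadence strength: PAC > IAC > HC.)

The cadence pattern HC–PAC–HC–PAC is weak–strong twice, and phrases 3–4 restate phrases 1–2: a period heard twice, not a double period (which would end weakly at phrase 2).

repeated period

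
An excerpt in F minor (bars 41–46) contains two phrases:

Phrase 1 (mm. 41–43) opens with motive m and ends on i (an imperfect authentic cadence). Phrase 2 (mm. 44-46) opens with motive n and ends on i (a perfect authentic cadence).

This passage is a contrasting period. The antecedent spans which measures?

The antecedent is the phrase ending with the weaker cadence (imperfect authentic cadence, phrase 1) and the consequent the one ending more conclusively (perfect authentic cadence, phrase 2); the antecedent is bars 41-43.

measures 41–43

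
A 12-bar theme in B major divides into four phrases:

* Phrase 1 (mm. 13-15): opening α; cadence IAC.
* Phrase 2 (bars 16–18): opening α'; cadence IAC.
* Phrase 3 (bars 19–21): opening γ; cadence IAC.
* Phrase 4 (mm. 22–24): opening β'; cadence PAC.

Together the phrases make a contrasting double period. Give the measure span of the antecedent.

In a double period the first pair of phrases (ending imperfect authentic cadence) is the large antecedent and the second pair (ending perfect authentic cadence) is the large consequent; the antecedent is measures 13–18.

measures 13–18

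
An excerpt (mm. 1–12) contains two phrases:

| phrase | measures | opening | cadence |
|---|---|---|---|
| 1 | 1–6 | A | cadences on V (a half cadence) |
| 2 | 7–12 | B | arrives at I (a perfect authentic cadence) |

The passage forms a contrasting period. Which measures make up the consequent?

measures 7–12

The antecedent is the phrase ending with the weaker cadence (half cadence, phrase 1) and the consequent the one ending more conclusively (perfect authentic cadence, phrase 2); the consequent is bars 7-12.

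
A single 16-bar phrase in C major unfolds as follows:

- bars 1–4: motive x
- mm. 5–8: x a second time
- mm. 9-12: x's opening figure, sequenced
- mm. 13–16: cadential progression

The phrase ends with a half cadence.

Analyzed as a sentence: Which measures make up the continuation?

After the presentation (mm. 1–8), the continuation covers the fragmentation through the cadence: mm. 9-16.

measures 9–16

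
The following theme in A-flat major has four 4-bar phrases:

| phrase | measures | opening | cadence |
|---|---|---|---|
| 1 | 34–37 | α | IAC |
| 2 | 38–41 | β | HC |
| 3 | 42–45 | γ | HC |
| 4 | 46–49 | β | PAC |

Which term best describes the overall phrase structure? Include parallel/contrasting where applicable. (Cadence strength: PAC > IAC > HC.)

contrasting double period

Four phrases in two halves: the first half (mm. 34–41) ends with a half cadence, the second (bars 42–49) with a perfect authentic cadence — a large antecedent–consequent pair, i.e. a double period.
Phrase 3 begins with different material from phrase 1, making it contrasting.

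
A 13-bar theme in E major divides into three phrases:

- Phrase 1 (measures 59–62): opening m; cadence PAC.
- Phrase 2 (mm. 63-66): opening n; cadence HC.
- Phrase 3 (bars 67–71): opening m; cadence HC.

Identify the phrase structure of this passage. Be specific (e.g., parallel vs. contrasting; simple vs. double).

The final phrase closes with a half cadence, which is not stronger than the preceding half cadence; the 3 phrases lack an overall antecedent–consequent design and so form a phrase group.

phrase group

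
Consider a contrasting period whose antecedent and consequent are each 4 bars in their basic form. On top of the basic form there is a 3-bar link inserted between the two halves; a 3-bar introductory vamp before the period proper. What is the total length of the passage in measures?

14 measures

Basic contrasting period: 4 + 4 = 8 bars.
8 (basic form) + 3 (link) + 3 (introduction) = 14.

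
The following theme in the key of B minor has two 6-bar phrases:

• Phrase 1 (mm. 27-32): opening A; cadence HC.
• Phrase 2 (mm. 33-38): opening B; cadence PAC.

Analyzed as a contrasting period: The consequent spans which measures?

measures 33–38

The antecedent is the phrase ending with the weaker cadence (half cadence, phrase 1) and the consequent the one ending more conclusively (perfect authentic cadence, phrase 2); the consequent is measures 33–38.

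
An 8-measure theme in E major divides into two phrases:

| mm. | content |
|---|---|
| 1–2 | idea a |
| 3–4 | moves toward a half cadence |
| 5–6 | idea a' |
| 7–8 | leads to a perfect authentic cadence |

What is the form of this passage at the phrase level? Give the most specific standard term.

Phrase 1 ends with a half cadence (weaker) and phrase 2 with a perfect authentic cadence (stronger): antecedent + consequent = a period.
The two phrases open with the same material (a / a'), so the period is parallel.

parallel period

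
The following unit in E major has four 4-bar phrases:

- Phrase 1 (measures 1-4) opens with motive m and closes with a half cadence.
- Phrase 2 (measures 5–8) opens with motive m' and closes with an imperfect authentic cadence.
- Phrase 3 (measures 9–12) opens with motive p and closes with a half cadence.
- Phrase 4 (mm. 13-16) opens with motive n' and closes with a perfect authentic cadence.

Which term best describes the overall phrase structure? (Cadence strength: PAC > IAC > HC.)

contrasting double period

Four phrases in two halves: the first half (measures 1–8) ends with an imperfect authentic cadence, the second (bars 9-16) with a perfect authentic cadence — a large antecedent–consequent pair, i.e. a double period.
Phrase 3 begins with different material from phrase 1, making it contrasting.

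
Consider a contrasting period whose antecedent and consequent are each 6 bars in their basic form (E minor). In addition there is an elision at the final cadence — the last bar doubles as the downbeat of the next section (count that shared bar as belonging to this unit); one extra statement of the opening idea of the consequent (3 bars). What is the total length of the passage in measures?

Basic contrasting period: 6 + 6 = 12 bars.
12 (basic form) + 3 (extra statement) = 15.
The elision shares a bar with the next section but does not change this unit's count.

15 measures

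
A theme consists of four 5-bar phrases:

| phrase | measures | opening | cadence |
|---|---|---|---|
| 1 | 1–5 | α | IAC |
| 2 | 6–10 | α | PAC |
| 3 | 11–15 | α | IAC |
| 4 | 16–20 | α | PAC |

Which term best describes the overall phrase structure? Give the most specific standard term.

repeated period

The cadence pattern IAC–PAC–IAC–PAC is weak–strong twice, and phrases 3–4 restate phrases 1–2: a period heard twice, not a double period (which would end weakly at phrase 2).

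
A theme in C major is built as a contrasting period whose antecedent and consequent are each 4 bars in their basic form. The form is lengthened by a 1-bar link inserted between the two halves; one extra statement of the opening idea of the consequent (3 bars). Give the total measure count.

12 measures

Basic contrasting period: 4 + 4 = 8 bars.
8 (basic form) + 1 (link) + 3 (extra statement) = 12.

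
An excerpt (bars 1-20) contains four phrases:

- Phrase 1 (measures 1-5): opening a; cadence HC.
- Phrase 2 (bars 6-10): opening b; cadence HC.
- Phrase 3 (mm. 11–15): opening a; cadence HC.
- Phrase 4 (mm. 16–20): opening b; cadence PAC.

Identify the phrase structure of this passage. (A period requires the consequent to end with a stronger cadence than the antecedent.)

Four phrases in two halves: the first half (mm. 1-10) ends with a half cadence, the second (bars 11–20) with a perfect authentic cadence — a large antecedent–consequent pair, i.e. a double period.
Phrase 3 begins with the same material as phrase 1, making it parallel.

parallel double period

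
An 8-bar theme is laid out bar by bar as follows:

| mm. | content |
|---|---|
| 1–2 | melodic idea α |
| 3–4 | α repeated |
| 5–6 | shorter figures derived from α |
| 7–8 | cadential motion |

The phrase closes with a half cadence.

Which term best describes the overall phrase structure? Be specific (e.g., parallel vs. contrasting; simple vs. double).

sentence

Basic idea (measures 1-2) + its repetition (mm. 3-4) form the presentation; fragmentation and cadence (bars 5-8) form the continuation — the 8-bar whole is a sentence.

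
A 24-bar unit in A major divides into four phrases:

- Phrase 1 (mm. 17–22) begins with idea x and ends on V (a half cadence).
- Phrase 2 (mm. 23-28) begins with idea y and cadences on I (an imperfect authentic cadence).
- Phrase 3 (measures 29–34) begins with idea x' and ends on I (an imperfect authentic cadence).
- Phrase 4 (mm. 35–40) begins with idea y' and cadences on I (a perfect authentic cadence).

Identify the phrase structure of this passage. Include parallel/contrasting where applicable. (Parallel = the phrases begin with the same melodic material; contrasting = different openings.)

Four phrases in two halves: the first half (mm. 17–28) ends with an imperfect authentic cadence, the second (bars 29–40) with a perfect authentic cadence — a large antecedent–consequent pair, i.e. a double period.
Phrase 3 begins with the same material as phrase 1, making it parallel.

parallel double period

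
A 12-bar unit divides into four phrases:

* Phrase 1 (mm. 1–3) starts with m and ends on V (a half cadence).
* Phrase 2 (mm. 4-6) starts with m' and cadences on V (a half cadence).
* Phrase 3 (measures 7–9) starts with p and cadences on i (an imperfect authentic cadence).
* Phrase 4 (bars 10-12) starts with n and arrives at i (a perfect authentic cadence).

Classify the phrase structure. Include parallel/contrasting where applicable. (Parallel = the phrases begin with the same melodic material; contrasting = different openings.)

contrasting double period

Four phrases in two halves: the first half (bars 1–6) ends with a half cadence, the second (measures 7–12) with a perfect authentic cadence — a large antecedent–consequent pair, i.e. a double period.
Phrase 3 begins with different material from phrase 1, making it contrasting.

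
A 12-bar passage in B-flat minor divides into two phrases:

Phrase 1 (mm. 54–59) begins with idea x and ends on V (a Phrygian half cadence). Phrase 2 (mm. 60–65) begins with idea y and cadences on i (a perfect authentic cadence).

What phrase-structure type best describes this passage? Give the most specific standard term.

contrasting period

Phrase 1 ends with a Phrygian half cadence (weaker) and phrase 2 with a perfect authentic cadence (stronger): antecedent + consequent = a period.
The two phrases open with different material (x / y), so the period is contrasting.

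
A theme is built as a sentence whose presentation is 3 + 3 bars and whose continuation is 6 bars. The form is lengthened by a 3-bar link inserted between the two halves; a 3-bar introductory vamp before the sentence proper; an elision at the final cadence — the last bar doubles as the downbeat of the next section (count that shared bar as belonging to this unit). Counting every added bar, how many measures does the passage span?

18 measures

Basic sentence: 3 + 3 + 6 = 12 bars.
12 (basic form) + 3 (link) + 3 (introduction) = 18.
The elision shares a bar with the next section but does not change this unit's count.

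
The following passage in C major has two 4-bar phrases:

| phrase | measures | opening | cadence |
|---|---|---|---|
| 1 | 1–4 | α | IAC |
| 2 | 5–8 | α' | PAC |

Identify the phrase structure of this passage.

Phrase 1 ends with an imperfect authentic cadence (weaker) and phrase 2 with a perfect authentic cadence (stronger): antecedent + consequent = a period.
The two phrases open with the same material (α / α'), so the period is parallel.

parallel period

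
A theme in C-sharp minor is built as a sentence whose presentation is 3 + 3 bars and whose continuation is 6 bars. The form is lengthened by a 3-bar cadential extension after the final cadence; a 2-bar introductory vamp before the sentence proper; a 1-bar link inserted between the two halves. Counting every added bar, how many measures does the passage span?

Basic sentence: 3 + 3 + 6 = 12 bars.
12 (basic form) + 3 (cadential extension) + 2 (introduction) + 1 (link) = 18.

18 measures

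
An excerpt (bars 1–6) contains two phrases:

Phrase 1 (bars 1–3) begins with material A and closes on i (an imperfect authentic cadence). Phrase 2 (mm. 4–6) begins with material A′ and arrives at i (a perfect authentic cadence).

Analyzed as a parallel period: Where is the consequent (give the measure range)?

The antecedent is the phrase ending with the weaker cadence (imperfect authentic cadence, phrase 1) and the consequent the one ending more conclusively (perfect authentic cadence, phrase 2); the consequent is measures 4–6.

measures 4–6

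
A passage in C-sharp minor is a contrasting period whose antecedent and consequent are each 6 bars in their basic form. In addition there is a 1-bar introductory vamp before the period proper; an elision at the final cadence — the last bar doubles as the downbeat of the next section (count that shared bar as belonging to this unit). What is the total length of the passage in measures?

Basic contrasting period: 6 + 6 = 12 bars.
12 (basic form) + 1 (introduction) = 13.
The elision shares a bar with the next section but does not change this unit's count.

13 measures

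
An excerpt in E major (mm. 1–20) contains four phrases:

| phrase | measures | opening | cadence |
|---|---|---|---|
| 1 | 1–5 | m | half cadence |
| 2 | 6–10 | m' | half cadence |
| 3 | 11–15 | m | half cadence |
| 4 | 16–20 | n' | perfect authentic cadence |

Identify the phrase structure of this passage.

Four phrases in two halves: the first half (mm. 1-10) ends with a half cadence, the second (measures 11–20) with a perfect authentic cadence — a large antecedent–consequent pair, i.e. a double period.
Phrase 3 begins with the same material as phrase 1, making it parallel.

parallel double period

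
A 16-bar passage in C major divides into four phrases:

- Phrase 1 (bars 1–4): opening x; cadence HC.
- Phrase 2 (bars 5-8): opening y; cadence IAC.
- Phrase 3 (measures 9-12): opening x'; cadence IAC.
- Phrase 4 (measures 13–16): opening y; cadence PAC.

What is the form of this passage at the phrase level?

Four phrases in two halves: the first half (mm. 1–8) ends with an imperfect authentic cadence, the second (measures 9–16) with a perfect authentic cadence — a large antecedent–consequent pair, i.e. a double period.
Phrase 3 begins with the same material as phrase 1, making it parallel.

parallel double period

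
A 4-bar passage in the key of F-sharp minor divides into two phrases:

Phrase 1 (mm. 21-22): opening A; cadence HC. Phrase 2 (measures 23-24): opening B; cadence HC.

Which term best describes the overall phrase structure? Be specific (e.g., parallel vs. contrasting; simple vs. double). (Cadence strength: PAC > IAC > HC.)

The second phrase closes with a half cadence, which is not stronger than the first phrase's half cadence; without a weak→strong cadential pair there is no antecedent–consequent relationship, so this is a phrase group rather than a period.

phrase group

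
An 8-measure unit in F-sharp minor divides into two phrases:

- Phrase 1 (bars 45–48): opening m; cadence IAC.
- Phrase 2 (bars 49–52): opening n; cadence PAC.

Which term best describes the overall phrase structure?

Phrase 1 ends with an imperfect authentic cadence (weaker) and phrase 2 with a perfect authentic cadence (stronger): antecedent + consequent = a period.
The two phrases open with different material (m / n), so the period is contrasting.

contrasting period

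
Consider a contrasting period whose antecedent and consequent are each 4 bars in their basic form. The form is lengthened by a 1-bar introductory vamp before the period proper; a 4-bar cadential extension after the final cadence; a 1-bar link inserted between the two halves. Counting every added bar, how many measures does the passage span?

14 measures

Basic contrasting period: 4 + 4 = 8 bars.
8 (basic form) + 1 (introduction) + 4 (cadential extension) + 1 (link) = 14.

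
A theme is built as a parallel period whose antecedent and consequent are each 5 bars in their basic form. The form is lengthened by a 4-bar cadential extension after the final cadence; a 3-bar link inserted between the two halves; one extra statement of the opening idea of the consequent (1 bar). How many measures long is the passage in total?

Basic parallel period: 5 + 5 = 10 bars.
10 (basic form) + 4 (cadential extension) + 3 (link) + 1 (extra statement) = 18.

18 measures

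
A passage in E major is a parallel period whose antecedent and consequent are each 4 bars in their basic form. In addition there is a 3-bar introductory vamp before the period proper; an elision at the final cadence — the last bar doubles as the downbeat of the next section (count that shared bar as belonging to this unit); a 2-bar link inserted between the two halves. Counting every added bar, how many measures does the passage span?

13 measures

Basic parallel period: 4 + 4 = 8 bars.
8 (basic form) + 3 (introduction) + 2 (link) = 13.
The elision shares a bar with the next section but does not change this unit's count.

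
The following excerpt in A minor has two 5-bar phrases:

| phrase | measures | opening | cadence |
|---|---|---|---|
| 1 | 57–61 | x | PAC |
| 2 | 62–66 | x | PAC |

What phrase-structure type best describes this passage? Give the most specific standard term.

repeated phrase

Both phrases have the same opening (x) and the same cadence (perfect authentic cadence): the second is a restatement, not a consequent, so this is a repeated phrase rather than a period.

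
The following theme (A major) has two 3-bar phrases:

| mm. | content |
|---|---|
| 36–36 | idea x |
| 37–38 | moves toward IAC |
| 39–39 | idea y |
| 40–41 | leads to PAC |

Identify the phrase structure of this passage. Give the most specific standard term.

Phrase 1 ends with an imperfect authentic cadence (weaker) and phrase 2 with a perfect authentic cadence (stronger): antecedent + consequent = a period.
The two phrases open with different material (x / y), so the period is contrasting.

contrasting period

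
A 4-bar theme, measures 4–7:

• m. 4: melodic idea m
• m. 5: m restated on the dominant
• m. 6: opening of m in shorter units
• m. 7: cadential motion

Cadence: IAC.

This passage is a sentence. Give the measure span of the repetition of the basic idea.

measures 5–5

The presentation of a sentence is the basic idea (measure 4) plus its repetition (measure 5); the repetition of the basic idea is therefore m. 5.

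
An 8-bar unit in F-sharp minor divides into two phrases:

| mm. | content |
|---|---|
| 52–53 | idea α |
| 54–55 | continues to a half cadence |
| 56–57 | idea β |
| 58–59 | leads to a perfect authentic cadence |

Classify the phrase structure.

Phrase 1 ends with a half cadence (weaker) and phrase 2 with a perfect authentic cadence (stronger): antecedent + consequent = a period.
The two phrases open with different material (α / β), so the period is contrasting.

contrasting period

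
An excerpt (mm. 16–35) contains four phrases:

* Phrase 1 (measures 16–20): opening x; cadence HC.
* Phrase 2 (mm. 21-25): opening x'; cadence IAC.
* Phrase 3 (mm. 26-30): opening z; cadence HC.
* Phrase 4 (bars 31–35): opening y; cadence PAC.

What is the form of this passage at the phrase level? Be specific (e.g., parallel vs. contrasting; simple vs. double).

contrasting double period

Four phrases in two halves: the first half (measures 16-25) ends with an imperfect authentic cadence, the second (measures 26–35) with a perfect authentic cadence — a large antecedent–consequent pair, i.e. a double period.
Phrase 3 begins with different material from phrase 1, making it contrasting.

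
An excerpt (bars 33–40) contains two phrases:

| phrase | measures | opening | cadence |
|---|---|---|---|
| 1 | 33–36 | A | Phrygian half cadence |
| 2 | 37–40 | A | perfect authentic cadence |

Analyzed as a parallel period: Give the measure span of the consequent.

measures 37–40

The antecedent is the phrase ending with the weaker cadence (Phrygian half cadence, phrase 1) and the consequent the one ending more conclusively (perfect authentic cadence, phrase 2); the consequent is measures 37–40.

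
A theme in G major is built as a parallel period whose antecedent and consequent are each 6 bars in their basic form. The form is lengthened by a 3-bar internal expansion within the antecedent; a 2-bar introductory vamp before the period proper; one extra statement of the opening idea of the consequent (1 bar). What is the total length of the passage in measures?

18 measures

Basic parallel period: 6 + 6 = 12 bars.
12 (basic form) + 3 (internal expansion) + 2 (introduction) + 1 (extra statement) = 18.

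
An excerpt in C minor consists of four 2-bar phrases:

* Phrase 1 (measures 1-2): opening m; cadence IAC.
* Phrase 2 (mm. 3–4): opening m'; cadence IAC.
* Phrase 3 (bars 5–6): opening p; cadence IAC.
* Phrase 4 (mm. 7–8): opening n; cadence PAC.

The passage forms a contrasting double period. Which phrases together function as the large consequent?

In a double period the first pair of phrases (ending imperfect authentic cadence) is the large antecedent and the second pair (ending perfect authentic cadence) is the large consequent; the consequent is phrases 3 and 4.

phrases 3 and 4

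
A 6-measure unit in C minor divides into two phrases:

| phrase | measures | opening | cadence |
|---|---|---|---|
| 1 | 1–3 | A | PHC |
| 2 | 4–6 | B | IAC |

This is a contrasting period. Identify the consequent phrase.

phrase 2

The phrase ending with the weaker cadence (Phrygian half cadence) is the antecedent; the one ending more conclusively (imperfect authentic cadence) is the consequent. The consequent is phrase 2.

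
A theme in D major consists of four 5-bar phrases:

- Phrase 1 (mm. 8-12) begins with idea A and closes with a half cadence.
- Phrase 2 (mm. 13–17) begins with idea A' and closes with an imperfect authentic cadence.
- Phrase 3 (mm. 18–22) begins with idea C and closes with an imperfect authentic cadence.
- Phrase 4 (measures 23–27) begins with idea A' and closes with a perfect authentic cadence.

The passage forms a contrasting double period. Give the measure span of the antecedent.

measures 8–17

In a double period the four phrases pair into a large antecedent (phrases 1–2, ending imperfect authentic cadence) and a large consequent (phrases 3–4, ending perfect authentic cadence). The antecedent spans bars 8–17.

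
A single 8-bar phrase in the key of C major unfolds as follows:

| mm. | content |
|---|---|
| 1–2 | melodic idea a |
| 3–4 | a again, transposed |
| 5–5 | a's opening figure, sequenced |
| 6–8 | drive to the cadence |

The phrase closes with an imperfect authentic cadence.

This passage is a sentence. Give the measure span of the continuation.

measures 5–8

After the presentation (measures 1–4), the continuation covers the fragmentation through the cadence: mm. 5-8.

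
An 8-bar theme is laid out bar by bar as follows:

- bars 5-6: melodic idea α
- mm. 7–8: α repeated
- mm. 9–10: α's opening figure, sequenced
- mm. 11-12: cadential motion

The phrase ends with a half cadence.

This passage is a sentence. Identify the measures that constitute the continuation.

measures 9–12

After the presentation (mm. 5-8), the continuation covers the fragmentation through the cadence: bars 9–12.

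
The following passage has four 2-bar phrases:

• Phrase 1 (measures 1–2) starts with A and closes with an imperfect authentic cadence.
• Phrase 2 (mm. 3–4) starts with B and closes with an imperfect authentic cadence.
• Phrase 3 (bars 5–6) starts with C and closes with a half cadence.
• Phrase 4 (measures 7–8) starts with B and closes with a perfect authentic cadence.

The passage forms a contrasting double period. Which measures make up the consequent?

In a double period the first pair of phrases (ending imperfect authentic cadence) is the large antecedent and the second pair (ending perfect authentic cadence) is the large consequent; the consequent is measures 5–8.

measures 5–8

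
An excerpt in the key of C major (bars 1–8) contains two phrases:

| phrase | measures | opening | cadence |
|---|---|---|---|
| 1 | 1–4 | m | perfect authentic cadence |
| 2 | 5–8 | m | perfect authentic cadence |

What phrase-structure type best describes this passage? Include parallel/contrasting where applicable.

repeated phrase

Both phrases have the same opening (m) and the same cadence (perfect authentic cadence): the second is a restatement, not a consequent, so this is a repeated phrase rather than a period.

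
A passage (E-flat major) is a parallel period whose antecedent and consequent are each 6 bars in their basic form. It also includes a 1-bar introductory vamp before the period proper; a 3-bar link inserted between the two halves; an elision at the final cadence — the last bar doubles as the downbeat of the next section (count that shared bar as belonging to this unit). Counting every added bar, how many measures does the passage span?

Basic parallel period: 6 + 6 = 12 bars.
12 (basic form) + 1 (introduction) + 3 (link) = 16.
The elision shares a bar with the next section but does not change this unit's count.

16 measures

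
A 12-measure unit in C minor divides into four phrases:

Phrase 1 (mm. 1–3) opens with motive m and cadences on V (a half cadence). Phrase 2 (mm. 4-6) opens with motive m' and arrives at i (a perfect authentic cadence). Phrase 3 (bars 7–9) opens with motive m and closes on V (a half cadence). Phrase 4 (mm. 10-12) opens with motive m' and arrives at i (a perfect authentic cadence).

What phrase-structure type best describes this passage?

The cadence pattern HC–PAC–HC–PAC is weak–strong twice, and phrases 3–4 restate phrases 1–2: a period heard twice, not a double period (which would end weakly at phrase 2).

repeated period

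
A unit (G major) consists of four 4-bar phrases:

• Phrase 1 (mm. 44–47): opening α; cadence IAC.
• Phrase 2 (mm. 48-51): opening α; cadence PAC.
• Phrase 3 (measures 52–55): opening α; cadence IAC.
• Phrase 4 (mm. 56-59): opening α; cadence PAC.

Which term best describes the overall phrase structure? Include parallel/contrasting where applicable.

repeated period

The cadence pattern IAC–PAC–IAC–PAC is weak–strong twice, and phrases 3–4 restate phrases 1–2: a period heard twice, not a double period (which would end weakly at phrase 2).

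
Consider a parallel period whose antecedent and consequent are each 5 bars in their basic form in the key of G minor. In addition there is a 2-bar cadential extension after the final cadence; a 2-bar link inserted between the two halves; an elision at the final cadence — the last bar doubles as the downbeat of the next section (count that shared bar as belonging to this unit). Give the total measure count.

Basic parallel period: 5 + 5 = 10 bars.
10 (basic form) + 2 (cadential extension) + 2 (link) = 14.
The elision shares a bar with the next section but does not change this unit's count.

14 measures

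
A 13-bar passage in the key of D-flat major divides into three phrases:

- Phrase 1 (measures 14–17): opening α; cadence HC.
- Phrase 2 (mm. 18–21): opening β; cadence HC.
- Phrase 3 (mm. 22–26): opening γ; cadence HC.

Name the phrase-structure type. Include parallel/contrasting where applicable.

phrase group

The final phrase closes with a half cadence, which is not stronger than the preceding half cadence; the 3 phrases lack an overall antecedent–consequent design and so form a phrase group.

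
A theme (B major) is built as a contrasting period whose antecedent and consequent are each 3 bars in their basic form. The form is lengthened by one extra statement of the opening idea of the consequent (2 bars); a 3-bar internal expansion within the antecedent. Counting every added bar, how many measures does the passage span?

Basic contrasting period: 3 + 3 = 6 bars.
6 (basic form) + 2 (extra statement) + 3 (internal expansion) = 11.

11 measures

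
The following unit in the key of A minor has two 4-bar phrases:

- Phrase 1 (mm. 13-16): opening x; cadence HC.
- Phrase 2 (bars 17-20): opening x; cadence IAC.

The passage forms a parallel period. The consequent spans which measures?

The antecedent is the phrase ending with the weaker cadence (half cadence, phrase 1) and the consequent the one ending more conclusively (imperfect authentic cadence, phrase 2); the consequent is measures 17-20.

measures 17–20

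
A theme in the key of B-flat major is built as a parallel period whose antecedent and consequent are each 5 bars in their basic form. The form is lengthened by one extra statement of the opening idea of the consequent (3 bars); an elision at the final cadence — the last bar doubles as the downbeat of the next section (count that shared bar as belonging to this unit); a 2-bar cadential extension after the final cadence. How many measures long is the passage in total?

15 measures

Basic parallel period: 5 + 5 = 10 bars.
10 (basic form) + 3 (extra statement) + 2 (cadential extension) = 15.
The elision shares a bar with the next section but does not change this unit's count.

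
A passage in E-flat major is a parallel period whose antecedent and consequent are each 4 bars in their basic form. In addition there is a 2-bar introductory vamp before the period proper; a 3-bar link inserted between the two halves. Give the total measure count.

13 measures

Basic parallel period: 4 + 4 = 8 bars.
8 (basic form) + 2 (introduction) + 3 (link) = 13.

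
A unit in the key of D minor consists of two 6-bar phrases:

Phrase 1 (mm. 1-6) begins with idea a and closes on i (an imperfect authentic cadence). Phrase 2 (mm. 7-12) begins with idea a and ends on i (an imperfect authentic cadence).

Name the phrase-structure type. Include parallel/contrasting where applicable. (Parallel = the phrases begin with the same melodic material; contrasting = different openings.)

repeated phrase

Both phrases have the same opening (a) and the same cadence (imperfect authentic cadence): the second is a restatement, not a consequent, so this is a repeated phrase rather than a period.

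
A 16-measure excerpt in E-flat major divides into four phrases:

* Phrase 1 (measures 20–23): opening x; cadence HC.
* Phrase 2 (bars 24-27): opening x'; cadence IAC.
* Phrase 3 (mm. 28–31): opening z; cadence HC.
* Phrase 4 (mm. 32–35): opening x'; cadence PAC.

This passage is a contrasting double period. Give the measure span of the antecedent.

In a double period the four phrases pair into a large antecedent (phrases 1–2, ending imperfect authentic cadence) and a large consequent (phrases 3–4, ending perfect authentic cadence). The antecedent spans mm. 20–27.

measures 20–27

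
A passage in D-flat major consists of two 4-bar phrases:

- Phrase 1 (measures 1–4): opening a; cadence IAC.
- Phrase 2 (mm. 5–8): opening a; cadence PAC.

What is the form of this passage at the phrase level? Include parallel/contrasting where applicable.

parallel period

Phrase 1 ends with an imperfect authentic cadence (weaker) and phrase 2 with a perfect authentic cadence (stronger): antecedent + consequent = a period.
The two phrases open with the same material (a / a), so the period is parallel.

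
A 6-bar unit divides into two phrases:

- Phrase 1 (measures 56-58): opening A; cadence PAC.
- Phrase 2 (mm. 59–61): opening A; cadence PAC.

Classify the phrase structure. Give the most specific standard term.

repeated phrase

Both phrases have the same opening (A) and the same cadence (perfect authentic cadence): the second is a restatement, not a consequent, so this is a repeated phrase rather than a period.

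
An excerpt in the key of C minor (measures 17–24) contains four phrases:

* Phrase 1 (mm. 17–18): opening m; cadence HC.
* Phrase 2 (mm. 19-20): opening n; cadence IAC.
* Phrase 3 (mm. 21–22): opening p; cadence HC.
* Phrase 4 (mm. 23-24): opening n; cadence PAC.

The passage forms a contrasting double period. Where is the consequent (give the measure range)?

measures 21–24

In a double period the four phrases pair into a large antecedent (phrases 1–2, ending imperfect authentic cadence) and a large consequent (phrases 3–4, ending perfect authentic cadence). The consequent spans mm. 21-24.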